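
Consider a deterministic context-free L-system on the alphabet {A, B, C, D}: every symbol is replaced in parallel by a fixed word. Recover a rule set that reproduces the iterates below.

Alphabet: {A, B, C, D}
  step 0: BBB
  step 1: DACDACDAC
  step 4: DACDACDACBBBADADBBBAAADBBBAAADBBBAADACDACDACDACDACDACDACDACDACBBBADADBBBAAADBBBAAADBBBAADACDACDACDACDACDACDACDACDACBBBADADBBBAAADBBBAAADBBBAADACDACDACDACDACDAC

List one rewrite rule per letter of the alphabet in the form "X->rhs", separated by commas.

A->BBB, B->DAC, C->AA, D->AD

  step 0 ⇒ step 1: BBB ⇒ DAC·DAC·DAC
    B ↦ DAC
    A ↦ BBB  (constrained at step 1)
    C ↦ AA  (constrained at step 1)
    D ↦ AD  (constrained at step 1)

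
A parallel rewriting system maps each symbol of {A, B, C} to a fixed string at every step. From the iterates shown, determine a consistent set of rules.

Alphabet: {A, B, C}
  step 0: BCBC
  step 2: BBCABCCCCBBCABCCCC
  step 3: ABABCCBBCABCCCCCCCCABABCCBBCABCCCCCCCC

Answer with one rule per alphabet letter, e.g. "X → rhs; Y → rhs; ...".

A->BBC, B->AB, C->CC

  step 2 ⇒ step 3: BBCABCCCCBBCABCCCC ⇒ AB·AB·CC·BBC·AB·CC·CC·CC·CC·AB·AB·CC·BBC·AB·CC·CC·CC·CC
    A ↦ BBC
    B ↦ AB
    C ↦ CC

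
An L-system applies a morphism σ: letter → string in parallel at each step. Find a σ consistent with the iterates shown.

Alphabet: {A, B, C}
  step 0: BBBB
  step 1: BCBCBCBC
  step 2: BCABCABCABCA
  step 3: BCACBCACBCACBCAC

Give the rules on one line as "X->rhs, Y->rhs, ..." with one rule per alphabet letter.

  step 2 ⇒ step 3: BCABCABCABCA ⇒ BC·A·C·BC·A·C·BC·A·C·BC·A·C
    A ↦ C
    B ↦ BC
    C ↦ A

A->C, B->BC, C->A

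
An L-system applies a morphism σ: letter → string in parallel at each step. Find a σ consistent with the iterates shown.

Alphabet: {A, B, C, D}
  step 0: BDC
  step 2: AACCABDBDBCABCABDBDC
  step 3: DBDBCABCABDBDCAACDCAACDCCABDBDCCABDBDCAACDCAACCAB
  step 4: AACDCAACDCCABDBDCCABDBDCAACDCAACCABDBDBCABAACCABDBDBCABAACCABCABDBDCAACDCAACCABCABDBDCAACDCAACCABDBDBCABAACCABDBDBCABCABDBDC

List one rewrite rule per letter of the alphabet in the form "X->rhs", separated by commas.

  step 3 ⇒ step 4: DBDBCABCABDBDCAACDCAACDCCABDBDCCABDBDCAACDCAACCAB ⇒ AAC·DC·AAC·DC·CAB·DB·DC·CAB·DB·DC·AAC·DC·AAC·CAB·DB·DB·CAB·AAC·CAB·DB·DB·CAB·AAC·CAB·CAB·DB·DC·AAC·DC·AAC·CAB·CAB·DB·DC·AAC·DC·AAC·CAB·DB·DB·CAB·AAC·CAB·DB·DB·CAB·CAB·DB·DC
    A ↦ DB
    B ↦ DC
    C ↦ CAB
    D ↦ AAC

A->DB, B->DC, C->CAB, D->AAC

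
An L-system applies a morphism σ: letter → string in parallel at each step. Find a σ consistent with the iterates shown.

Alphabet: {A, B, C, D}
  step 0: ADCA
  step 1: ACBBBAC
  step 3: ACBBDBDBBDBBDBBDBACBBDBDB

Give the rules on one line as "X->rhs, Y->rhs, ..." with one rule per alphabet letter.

  step 0 ⇒ step 1: ADCA ⇒ AC·B·BB·AC
    A ↦ AC
    C ↦ BB
    D ↦ B
    B ↦ DB  (constrained at step 1)

A->AC, B->DB, C->BB, D->B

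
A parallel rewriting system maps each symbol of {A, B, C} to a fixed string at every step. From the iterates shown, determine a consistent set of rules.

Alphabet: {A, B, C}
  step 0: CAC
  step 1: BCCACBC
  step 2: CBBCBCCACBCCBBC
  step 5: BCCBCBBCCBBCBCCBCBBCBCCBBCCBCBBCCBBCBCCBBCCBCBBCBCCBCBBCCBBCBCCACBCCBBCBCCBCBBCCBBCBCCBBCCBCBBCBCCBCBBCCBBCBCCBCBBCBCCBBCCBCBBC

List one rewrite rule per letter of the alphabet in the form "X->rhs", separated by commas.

A->CAC, B->CB, C->BC

  step 1 ⇒ step 2: BCCACBC ⇒ CB·BC·BC·CAC·BC·CB·BC
    A ↦ CAC
    B ↦ CB
    C ↦ BC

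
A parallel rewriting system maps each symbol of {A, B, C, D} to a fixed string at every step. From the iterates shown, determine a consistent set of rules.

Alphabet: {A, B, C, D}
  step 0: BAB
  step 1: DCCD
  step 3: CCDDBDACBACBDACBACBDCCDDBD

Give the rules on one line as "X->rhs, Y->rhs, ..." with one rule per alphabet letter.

  step 0 ⇒ step 1: BAB ⇒ D·CC·D
    A ↦ CC
    B ↦ D
    C ↦ DDB  (constrained at step 1)
    D ↦ ACB  (constrained at step 1)

A->CC, B->D, C->DDB, D->ACB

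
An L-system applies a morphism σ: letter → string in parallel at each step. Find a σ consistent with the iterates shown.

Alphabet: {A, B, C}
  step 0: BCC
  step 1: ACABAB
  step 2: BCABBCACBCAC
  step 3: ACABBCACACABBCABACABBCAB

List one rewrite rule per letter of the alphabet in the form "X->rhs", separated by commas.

A->BC, B->AC, C->AB

  step 2 ⇒ step 3: BCABBCACBCAC ⇒ AC·AB·BC·AC·AC·AB·BC·AB·AC·AB·BC·AB
    A ↦ BC
    B ↦ AC
    C ↦ AB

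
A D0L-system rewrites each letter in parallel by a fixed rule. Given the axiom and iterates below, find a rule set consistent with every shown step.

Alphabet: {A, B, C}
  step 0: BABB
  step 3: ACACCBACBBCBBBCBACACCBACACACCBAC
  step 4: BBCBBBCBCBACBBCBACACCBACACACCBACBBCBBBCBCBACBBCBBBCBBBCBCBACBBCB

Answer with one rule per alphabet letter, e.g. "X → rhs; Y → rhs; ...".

A->BB, B->AC, C->CB

  step 3 ⇒ step 4: ACACCBACBBCBBBCBACACCBACACACCBAC ⇒ BB·CB·BB·CB·CB·AC·BB·CB·AC·AC·CB·AC·AC·AC·CB·AC·BB·CB·BB·CB·CB·AC·BB·CB·BB·CB·BB·CB·CB·AC·BB·CB
    A ↦ BB
    B ↦ AC
    C ↦ CB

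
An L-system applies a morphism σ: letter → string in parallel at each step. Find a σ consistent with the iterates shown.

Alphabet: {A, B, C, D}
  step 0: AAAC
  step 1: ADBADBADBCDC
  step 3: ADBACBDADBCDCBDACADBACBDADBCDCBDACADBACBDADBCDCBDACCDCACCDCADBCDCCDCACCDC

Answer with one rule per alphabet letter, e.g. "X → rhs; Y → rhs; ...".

  step 0 ⇒ step 1: AAAC ⇒ ADB·ADB·ADB·CDC
    A ↦ ADB
    C ↦ CDC
    B ↦ BD  (constrained at step 1)
    D ↦ AC  (constrained at step 1)

A->ADB, B->BD, C->CDC, D->AC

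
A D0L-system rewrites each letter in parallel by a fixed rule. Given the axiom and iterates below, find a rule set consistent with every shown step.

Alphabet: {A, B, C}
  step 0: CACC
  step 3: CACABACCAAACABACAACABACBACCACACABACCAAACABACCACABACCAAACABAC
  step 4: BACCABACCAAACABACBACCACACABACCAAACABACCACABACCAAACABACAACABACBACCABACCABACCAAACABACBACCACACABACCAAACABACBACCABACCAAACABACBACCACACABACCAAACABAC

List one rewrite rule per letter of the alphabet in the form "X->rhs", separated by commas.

A->CA, B->AA, C->BAC

  step 3 ⇒ step 4: CACABACCAAACABACAACABACBACCACACABACCAAACABACCACABACCAAACABAC ⇒ BAC·CA·BAC·CA·AA·CA·BAC·BAC·CA·CA·CA·BAC·CA·AA·CA·BAC·CA·CA·BAC·CA·AA·CA·BAC·AA·CA·BAC·BAC·CA·BAC·CA·BAC·CA·AA·CA·BAC·BAC·CA·CA·CA·BAC·CA·AA·CA·BAC·BAC·CA·BAC·CA·AA·CA·BAC·BAC·CA·CA·CA·BAC·CA·AA·CA·BAC
    A ↦ CA
    B ↦ AA
    C ↦ BAC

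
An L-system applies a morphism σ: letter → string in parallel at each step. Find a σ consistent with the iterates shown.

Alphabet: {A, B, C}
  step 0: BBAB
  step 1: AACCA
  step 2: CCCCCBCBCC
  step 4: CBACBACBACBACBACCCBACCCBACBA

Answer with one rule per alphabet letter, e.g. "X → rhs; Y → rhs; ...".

A->CC, B->A, C->CB

  step 1 ⇒ step 2: AACCA ⇒ CC·CC·CB·CB·CC
    A ↦ CC
    C ↦ CB
  step 0 ⇒ step 1: BBAB ⇒ A·A·CC·A
    B ↦ A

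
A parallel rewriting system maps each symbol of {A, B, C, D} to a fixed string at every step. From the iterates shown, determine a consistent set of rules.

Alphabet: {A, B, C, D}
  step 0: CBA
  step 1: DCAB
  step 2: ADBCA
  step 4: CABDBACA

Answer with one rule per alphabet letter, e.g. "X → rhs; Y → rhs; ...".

  step 1 ⇒ step 2: DCAB ⇒ A·D·B·CA
    A ↦ B
    B ↦ CA
    C ↦ D
    D ↦ A

A->B, B->CA, C->D, D->A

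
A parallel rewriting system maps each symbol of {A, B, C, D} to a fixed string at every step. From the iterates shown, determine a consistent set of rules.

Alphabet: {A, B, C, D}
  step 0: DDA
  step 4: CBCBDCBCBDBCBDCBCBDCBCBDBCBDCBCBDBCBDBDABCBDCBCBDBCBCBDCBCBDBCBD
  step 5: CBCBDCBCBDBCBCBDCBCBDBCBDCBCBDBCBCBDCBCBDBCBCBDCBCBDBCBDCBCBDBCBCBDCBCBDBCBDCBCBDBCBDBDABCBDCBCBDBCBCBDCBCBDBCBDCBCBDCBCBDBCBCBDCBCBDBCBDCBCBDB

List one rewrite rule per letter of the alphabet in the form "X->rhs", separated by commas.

A->DAB, B->CBD, C->CB, D->B

  step 4 ⇒ step 5: CBCBDCBCBDBCBDCBCBDCBCBDBCBDCBCBDBCBDBDABCBDCBCBDBCBCBDCBCBDBCBD ⇒ CB·CBD·CB·CBD·B·CB·CBD·CB·CBD·B·CBD·CB·CBD·B·CB·CBD·CB·CBD·B·CB·CBD·CB·CBD·B·CBD·CB·CBD·B·CB·CBD·CB·CBD·B·CBD·CB·CBD·B·CBD·B·DAB·CBD·CB·CBD·B·CB·CBD·CB·CBD·B·CBD·CB·CBD·CB·CBD·B·CB·CBD·CB·CBD·B·CBD·CB·CBD·B
    A ↦ DAB
    B ↦ CBD
    C ↦ CB
    D ↦ B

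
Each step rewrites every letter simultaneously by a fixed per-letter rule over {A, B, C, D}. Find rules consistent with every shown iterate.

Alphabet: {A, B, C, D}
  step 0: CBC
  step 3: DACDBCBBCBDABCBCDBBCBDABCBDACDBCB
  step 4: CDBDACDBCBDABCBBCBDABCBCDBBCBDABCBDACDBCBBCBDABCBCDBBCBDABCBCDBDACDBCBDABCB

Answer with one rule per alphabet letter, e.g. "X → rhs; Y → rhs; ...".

  step 3 ⇒ step 4: DACDBCBBCBDABCBCDBBCBDABCBDACDBCB ⇒ CD·B·DA·CD·BCB·DA·BCB·BCB·DA·BCB·CD·B·BCB·DA·BCB·DA·CD·BCB·BCB·DA·BCB·CD·B·BCB·DA·BCB·CD·B·DA·CD·BCB·DA·BCB
    A ↦ B
    B ↦ BCB
    C ↦ DA
    D ↦ CD

A->B, B->BCB, C->DA, D->CD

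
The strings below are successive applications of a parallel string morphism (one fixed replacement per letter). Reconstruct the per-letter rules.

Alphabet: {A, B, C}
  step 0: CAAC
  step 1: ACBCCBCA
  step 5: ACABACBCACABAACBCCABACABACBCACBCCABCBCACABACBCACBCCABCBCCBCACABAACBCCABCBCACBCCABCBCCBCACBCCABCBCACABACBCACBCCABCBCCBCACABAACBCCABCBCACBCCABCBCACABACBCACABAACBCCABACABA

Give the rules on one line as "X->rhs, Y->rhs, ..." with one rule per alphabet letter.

  step 0 ⇒ step 1: CAAC ⇒ A·CBC·CBC·A
    A ↦ CBC
    C ↦ A
    B ↦ CAB  (constrained at step 1)

A->CBC, B->CAB, C->A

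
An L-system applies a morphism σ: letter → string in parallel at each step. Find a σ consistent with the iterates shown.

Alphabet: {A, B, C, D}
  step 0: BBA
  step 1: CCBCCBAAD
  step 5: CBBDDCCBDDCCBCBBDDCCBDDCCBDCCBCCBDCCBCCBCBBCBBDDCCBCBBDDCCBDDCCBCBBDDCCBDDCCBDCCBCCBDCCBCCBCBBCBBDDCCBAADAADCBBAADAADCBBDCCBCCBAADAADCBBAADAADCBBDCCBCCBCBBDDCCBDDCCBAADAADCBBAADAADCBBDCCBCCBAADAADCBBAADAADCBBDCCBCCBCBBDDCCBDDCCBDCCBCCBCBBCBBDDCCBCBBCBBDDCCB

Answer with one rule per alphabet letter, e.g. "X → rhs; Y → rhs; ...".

A->AAD, B->CCB, C->D, D->CBB

  step 0 ⇒ step 1: BBA ⇒ CCB·CCB·AAD
    A ↦ AAD
    B ↦ CCB
    C ↦ D  (constrained at step 1)
    D ↦ CBB  (constrained at step 1)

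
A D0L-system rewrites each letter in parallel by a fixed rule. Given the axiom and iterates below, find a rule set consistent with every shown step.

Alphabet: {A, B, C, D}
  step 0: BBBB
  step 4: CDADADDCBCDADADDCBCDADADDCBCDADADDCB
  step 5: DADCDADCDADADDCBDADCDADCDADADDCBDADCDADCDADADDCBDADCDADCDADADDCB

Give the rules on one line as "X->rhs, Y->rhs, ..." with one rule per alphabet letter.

A->CD, B->CB, C->D, D->AD

  step 4 ⇒ step 5: CDADADDCBCDADADDCBCDADADDCBCDADADDCB ⇒ D·AD·CD·AD·CD·AD·AD·D·CB·D·AD·CD·AD·CD·AD·AD·D·CB·D·AD·CD·AD·CD·AD·AD·D·CB·D·AD·CD·AD·CD·AD·AD·D·CB
    A ↦ CD
    B ↦ CB
    C ↦ D
    D ↦ AD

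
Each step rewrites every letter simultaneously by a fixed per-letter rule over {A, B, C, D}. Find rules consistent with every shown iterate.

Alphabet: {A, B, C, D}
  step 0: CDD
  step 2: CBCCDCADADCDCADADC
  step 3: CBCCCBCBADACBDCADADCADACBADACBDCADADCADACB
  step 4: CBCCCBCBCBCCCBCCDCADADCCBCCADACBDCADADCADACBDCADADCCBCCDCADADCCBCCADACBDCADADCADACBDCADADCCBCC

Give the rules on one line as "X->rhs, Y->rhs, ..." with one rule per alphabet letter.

  step 3 ⇒ step 4: CBCCCBCBADACBDCADADCADACBADACBDCADADCADACB ⇒ CB·CC·CB·CB·CB·CC·CB·CC·DC·ADA·DC·CB·CC·ADA·CB·DC·ADA·DC·ADA·CB·DC·ADA·DC·CB·CC·DC·ADA·DC·CB·CC·ADA·CB·DC·ADA·DC·ADA·CB·DC·ADA·DC·CB·CC
    A ↦ DC
    B ↦ CC
    C ↦ CB
    D ↦ ADA

A->DC, B->CC, C->CB, D->ADA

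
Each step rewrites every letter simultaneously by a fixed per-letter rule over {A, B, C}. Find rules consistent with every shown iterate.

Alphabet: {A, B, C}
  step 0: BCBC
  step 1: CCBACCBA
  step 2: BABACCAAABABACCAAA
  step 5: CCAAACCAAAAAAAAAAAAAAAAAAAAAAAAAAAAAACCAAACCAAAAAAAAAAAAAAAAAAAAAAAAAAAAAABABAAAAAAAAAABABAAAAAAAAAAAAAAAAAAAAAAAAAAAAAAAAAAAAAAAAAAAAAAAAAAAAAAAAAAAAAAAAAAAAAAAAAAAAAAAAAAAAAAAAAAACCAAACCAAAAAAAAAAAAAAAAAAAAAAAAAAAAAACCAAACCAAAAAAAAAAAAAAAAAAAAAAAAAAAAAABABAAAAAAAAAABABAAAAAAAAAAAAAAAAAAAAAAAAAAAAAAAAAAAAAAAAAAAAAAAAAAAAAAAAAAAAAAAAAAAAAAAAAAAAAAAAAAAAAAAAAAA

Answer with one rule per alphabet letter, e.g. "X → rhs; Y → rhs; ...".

  step 1 ⇒ step 2: CCBACCBA ⇒ BA·BA·CC·AAA·BA·BA·CC·AAA
    A ↦ AAA
    B ↦ CC
    C ↦ BA

A->AAA, B->CC, C->BA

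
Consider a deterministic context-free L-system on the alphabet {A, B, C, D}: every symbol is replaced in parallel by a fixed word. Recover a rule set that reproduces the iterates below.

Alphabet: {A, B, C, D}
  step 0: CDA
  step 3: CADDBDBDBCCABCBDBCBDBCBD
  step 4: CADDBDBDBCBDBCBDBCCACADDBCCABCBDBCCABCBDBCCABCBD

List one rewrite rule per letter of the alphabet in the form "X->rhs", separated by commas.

  step 3 ⇒ step 4: CADDBDBDBCCABCBDBCBDBCBD ⇒ CA·DD·BD·BD·BC·BD·BC·BD·BC·CA·CA·DD·BC·CA·BC·BD·BC·CA·BC·BD·BC·CA·BC·BD
    A ↦ DD
    B ↦ BC
    C ↦ CA
    D ↦ BD

A->DD, B->BC, C->CA, D->BD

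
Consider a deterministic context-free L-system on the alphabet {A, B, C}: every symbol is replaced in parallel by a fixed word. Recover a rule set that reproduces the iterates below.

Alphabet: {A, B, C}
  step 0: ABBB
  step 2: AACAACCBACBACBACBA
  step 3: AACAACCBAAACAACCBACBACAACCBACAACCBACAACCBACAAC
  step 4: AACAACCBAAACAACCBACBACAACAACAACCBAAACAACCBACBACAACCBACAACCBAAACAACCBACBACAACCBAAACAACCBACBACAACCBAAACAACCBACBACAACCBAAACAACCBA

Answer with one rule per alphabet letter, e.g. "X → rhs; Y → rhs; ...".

A->AAC, B->C, C->CBA

  step 3 ⇒ step 4: AACAACCBAAACAACCBACBACAACCBACAACCBACAACCBACAAC ⇒ AAC·AAC·CBA·AAC·AAC·CBA·CBA·C·AAC·AAC·AAC·CBA·AAC·AAC·CBA·CBA·C·AAC·CBA·C·AAC·CBA·AAC·AAC·CBA·CBA·C·AAC·CBA·AAC·AAC·CBA·CBA·C·AAC·CBA·AAC·AAC·CBA·CBA·C·AAC·CBA·AAC·AAC·CBA
    A ↦ AAC
    B ↦ C
    C ↦ CBA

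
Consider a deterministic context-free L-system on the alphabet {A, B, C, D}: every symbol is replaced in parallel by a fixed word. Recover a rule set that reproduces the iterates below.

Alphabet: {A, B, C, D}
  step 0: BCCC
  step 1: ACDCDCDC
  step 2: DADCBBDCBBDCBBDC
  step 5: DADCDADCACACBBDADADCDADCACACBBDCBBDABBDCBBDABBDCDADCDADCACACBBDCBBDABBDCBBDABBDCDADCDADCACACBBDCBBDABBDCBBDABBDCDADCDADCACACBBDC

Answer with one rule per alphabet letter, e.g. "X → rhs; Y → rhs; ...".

  step 1 ⇒ step 2: ACDCDCDC ⇒ DA·DC·BB·DC·BB·DC·BB·DC
    A ↦ DA
    C ↦ DC
    D ↦ BB
  step 0 ⇒ step 1: BCCC ⇒ AC·DC·DC·DC
    B ↦ AC

A->DA, B->AC, C->DC, D->BB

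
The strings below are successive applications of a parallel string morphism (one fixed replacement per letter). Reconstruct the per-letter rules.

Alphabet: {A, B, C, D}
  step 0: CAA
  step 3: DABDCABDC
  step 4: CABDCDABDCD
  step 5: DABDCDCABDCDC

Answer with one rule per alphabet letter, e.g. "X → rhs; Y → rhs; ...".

A->AB, B->D, C->D, D->C

  step 4 ⇒ step 5: CABDCDABDCD ⇒ D·AB·D·C·D·C·AB·D·C·D·C
    A ↦ AB
    B ↦ D
    C ↦ D
    D ↦ C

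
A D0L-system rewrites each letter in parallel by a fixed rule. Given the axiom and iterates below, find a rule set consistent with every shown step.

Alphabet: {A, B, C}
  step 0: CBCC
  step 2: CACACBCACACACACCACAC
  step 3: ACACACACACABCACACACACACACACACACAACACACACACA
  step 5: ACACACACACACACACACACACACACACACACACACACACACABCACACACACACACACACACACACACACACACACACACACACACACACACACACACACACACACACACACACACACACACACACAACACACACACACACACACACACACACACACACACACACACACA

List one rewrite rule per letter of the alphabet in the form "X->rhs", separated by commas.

A->C, B->BC, C->ACA

  step 2 ⇒ step 3: CACACBCACACACACCACAC ⇒ ACA·C·ACA·C·ACA·BC·ACA·C·ACA·C·ACA·C·ACA·C·ACA·ACA·C·ACA·C·ACA
    A ↦ C
    B ↦ BC
    C ↦ ACA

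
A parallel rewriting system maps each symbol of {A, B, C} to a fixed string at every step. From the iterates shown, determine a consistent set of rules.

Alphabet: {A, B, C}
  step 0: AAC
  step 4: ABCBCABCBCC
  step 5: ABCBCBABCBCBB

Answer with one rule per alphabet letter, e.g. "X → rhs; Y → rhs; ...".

  step 4 ⇒ step 5: ABCBCABCBCC ⇒ AB·C·B·C·B·AB·C·B·C·B·B
    A ↦ AB
    B ↦ C
    C ↦ B

A->AB, B->C, C->B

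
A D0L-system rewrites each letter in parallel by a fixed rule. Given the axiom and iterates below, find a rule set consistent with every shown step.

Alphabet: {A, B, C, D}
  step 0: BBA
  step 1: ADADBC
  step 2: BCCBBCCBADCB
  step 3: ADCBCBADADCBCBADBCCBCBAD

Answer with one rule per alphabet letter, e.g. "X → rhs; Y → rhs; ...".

  step 2 ⇒ step 3: BCCBBCCBADCB ⇒ AD·CB·CB·AD·AD·CB·CB·AD·BC·CB·CB·AD
    A ↦ BC
    B ↦ AD
    C ↦ CB
    D ↦ CB

A->BC, B->AD, C->CB, D->CB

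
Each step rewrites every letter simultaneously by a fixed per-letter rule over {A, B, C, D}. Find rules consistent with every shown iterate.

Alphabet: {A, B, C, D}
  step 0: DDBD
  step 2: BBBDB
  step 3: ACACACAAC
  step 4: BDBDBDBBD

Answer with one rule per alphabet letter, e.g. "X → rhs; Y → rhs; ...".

A->B, B->AC, C->D, D->A

  step 3 ⇒ step 4: ACACACAAC ⇒ B·D·B·D·B·D·B·B·D
    A ↦ B
    C ↦ D
  step 2 ⇒ step 3: BBBDB ⇒ AC·AC·AC·A·AC
    B ↦ AC
  step 2 ⇒ step 3: BBBDB ⇒ AC·AC·AC·A·AC
    D ↦ A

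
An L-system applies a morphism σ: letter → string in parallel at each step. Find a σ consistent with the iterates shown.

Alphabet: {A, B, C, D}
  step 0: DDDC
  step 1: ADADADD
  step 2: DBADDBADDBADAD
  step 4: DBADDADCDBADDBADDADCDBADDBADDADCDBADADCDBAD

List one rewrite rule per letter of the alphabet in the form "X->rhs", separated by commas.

A->DB, B->C, C->D, D->AD

  step 1 ⇒ step 2: ADADADD ⇒ DB·AD·DB·AD·DB·AD·AD
    A ↦ DB
    D ↦ AD
    B ↦ C  (constrained at step 2)
  step 0 ⇒ step 1: DDDC ⇒ AD·AD·AD·D
    C ↦ D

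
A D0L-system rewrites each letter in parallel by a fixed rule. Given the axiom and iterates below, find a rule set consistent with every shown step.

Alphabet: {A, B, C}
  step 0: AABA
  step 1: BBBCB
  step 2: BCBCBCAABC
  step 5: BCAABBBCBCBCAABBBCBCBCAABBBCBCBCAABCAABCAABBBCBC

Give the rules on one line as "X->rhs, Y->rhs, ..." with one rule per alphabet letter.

  step 1 ⇒ step 2: BBBCB ⇒ BC·BC·BC·AA·BC
    B ↦ BC
    C ↦ AA
  step 0 ⇒ step 1: AABA ⇒ B·B·BC·B
    A ↦ B

A->B, B->BC, C->AA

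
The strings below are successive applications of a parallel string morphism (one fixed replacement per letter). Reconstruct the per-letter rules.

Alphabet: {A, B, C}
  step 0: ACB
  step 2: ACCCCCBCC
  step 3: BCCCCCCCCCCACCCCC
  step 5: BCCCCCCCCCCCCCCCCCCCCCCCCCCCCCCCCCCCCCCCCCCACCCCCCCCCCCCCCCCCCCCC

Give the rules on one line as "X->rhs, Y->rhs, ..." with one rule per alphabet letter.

  step 2 ⇒ step 3: ACCCCCBCC ⇒ B·CC·CC·CC·CC·CC·AC·CC·CC
    A ↦ B
    B ↦ AC
    C ↦ CC

A->B, B->AC, C->CC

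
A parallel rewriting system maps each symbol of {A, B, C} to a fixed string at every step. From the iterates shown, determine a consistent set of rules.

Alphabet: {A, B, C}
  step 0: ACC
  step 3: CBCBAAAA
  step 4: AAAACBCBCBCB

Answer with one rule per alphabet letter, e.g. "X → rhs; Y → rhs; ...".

A->CB, B->A, C->A

  step 3 ⇒ step 4: CBCBAAAA ⇒ A·A·A·A·CB·CB·CB·CB
    A ↦ CB
    B ↦ A
    C ↦ A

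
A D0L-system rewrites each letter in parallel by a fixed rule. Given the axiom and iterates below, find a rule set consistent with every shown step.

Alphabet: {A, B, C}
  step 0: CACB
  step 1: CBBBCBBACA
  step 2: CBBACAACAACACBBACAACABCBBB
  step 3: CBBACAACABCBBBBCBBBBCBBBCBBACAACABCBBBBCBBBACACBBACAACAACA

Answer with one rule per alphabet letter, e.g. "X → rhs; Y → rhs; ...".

  step 2 ⇒ step 3: CBBACAACAACACBBACAACABCBBB ⇒ CBB·ACA·ACA·B·CBB·B·B·CBB·B·B·CBB·B·CBB·ACA·ACA·B·CBB·B·B·CBB·B·ACA·CBB·ACA·ACA·ACA
    A ↦ B
    B ↦ ACA
    C ↦ CBB

A->B, B->ACA, C->CBB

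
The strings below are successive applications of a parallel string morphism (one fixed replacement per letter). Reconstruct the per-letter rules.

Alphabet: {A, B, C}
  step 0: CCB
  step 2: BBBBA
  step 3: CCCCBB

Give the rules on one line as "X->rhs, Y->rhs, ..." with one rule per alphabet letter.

A->BB, B->C, C->A

  step 2 ⇒ step 3: BBBBA ⇒ C·C·C·C·BB
    A ↦ BB
    B ↦ C
    C ↦ A  (constrained at step 0)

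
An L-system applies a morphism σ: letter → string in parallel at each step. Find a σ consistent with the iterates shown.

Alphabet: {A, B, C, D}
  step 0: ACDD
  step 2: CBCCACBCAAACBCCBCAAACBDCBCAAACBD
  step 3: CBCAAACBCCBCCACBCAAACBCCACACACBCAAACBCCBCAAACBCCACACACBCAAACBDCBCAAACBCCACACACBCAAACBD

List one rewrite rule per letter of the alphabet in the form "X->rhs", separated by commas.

A->CA, B->AAA, C->CBC, D->CBD

  step 2 ⇒ step 3: CBCCACBCAAACBCCBCAAACBDCBCAAACBD ⇒ CBC·AAA·CBC·CBC·CA·CBC·AAA·CBC·CA·CA·CA·CBC·AAA·CBC·CBC·AAA·CBC·CA·CA·CA·CBC·AAA·CBD·CBC·AAA·CBC·CA·CA·CA·CBC·AAA·CBD
    A ↦ CA
    B ↦ AAA
    C ↦ CBC
    D ↦ CBD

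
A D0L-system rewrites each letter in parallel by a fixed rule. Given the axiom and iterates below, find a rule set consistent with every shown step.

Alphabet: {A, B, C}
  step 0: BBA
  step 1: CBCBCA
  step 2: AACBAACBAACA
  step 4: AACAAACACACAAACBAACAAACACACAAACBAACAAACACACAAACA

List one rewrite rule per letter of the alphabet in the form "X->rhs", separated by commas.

A->CA, B->CB, C->AA

  step 1 ⇒ step 2: CBCBCA ⇒ AA·CB·AA·CB·AA·CA
    A ↦ CA
    B ↦ CB
    C ↦ AA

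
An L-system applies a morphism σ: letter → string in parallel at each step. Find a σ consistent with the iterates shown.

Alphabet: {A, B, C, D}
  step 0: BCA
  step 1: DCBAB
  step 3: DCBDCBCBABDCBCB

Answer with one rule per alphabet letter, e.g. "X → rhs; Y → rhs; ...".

A->AB, B->DC, C->B, D->BC

  step 0 ⇒ step 1: BCA ⇒ DC·B·AB
    A ↦ AB
    B ↦ DC
    C ↦ B
    D ↦ BC  (constrained at step 1)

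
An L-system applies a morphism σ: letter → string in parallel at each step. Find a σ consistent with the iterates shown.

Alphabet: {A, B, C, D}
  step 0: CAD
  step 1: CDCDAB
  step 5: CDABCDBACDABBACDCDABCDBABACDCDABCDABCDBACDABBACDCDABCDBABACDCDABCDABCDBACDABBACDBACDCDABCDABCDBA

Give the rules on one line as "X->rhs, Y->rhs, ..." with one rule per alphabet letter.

  step 0 ⇒ step 1: CAD ⇒ CD·CD·AB
    A ↦ CD
    C ↦ CD
    D ↦ AB
    B ↦ BA  (constrained at step 1)

A->CD, B->BA, C->CD, D->AB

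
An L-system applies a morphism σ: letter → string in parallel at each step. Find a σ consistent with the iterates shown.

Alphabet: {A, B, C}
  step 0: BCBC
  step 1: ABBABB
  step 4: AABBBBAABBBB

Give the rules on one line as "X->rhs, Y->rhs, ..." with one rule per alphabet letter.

  step 0 ⇒ step 1: BCBC ⇒ A·BB·A·BB
    B ↦ A
    C ↦ BB
    A ↦ C  (constrained at step 1)

A->C, B->A, C->BB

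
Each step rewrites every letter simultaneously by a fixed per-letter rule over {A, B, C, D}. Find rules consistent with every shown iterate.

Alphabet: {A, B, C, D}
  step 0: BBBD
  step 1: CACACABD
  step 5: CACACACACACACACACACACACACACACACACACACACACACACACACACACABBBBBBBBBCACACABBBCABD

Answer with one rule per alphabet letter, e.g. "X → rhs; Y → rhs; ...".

  step 0 ⇒ step 1: BBBD ⇒ CA·CA·CA·BD
    B ↦ CA
    D ↦ BD
    A ↦ B  (constrained at step 1)
    C ↦ BB  (constrained at step 1)

A->B, B->CA, C->BB, D->BD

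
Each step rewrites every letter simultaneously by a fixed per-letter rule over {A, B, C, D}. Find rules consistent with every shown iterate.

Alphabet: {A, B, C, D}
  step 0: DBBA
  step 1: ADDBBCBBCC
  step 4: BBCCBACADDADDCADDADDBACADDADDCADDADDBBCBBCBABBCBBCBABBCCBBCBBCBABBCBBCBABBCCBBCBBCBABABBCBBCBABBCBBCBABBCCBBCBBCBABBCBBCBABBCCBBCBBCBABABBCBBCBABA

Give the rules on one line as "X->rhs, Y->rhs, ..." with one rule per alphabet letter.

  step 0 ⇒ step 1: DBBA ⇒ ADD·BBC·BBC·C
    A ↦ C
    B ↦ BBC
    D ↦ ADD
    C ↦ BA  (constrained at step 1)

A->C, B->BBC, C->BA, D->ADD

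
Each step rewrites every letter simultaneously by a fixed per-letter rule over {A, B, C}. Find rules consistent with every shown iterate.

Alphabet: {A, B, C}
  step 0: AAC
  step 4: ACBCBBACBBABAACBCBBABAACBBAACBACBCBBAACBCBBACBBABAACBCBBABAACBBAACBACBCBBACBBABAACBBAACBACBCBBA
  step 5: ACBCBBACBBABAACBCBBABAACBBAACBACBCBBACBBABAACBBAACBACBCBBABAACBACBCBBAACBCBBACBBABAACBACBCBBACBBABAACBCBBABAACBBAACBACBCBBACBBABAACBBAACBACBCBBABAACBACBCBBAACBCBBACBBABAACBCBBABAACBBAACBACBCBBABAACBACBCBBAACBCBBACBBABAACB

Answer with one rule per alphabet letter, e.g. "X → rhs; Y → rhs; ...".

  step 4 ⇒ step 5: ACBCBBACBBABAACBCBBABAACBBAACBACBCBBAACBCBBACBBABAACBCBBABAACBBAACBACBCBBACBBABAACBBAACBACBCBBA ⇒ ACB·CB·BA·CB·BA·BA·ACB·CB·BA·BA·ACB·BA·ACB·ACB·CB·BA·CB·BA·BA·ACB·BA·ACB·ACB·CB·BA·BA·ACB·ACB·CB·BA·ACB·CB·BA·CB·BA·BA·ACB·ACB·CB·BA·CB·BA·BA·ACB·CB·BA·BA·ACB·BA·ACB·ACB·CB·BA·CB·BA·BA·ACB·BA·ACB·ACB·CB·BA·BA·ACB·ACB·CB·BA·ACB·CB·BA·CB·BA·BA·ACB·CB·BA·BA·ACB·BA·ACB·ACB·CB·BA·BA·ACB·ACB·CB·BA·ACB·CB·BA·CB·BA·BA·ACB
    A ↦ ACB
    B ↦ BA
    C ↦ CB

A->ACB, B->BA, C->CB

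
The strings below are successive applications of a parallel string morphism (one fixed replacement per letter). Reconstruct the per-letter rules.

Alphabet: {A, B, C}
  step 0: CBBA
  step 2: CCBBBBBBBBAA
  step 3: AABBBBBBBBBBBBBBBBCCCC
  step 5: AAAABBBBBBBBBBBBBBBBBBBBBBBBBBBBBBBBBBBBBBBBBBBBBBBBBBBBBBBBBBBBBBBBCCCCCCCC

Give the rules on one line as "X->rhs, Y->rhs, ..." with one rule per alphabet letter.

A->CC, B->BB, C->A

  step 2 ⇒ step 3: CCBBBBBBBBAA ⇒ A·A·BB·BB·BB·BB·BB·BB·BB·BB·CC·CC
    A ↦ CC
    B ↦ BB
    C ↦ A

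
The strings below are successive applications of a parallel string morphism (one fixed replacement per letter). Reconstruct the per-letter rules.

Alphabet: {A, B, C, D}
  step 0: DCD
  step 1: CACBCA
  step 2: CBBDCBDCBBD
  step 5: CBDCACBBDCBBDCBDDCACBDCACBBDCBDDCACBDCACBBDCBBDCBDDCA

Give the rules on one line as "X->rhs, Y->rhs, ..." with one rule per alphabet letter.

A->BD, B->D, C->CB, D->CA

  step 1 ⇒ step 2: CACBCA ⇒ CB·BD·CB·D·CB·BD
    A ↦ BD
    B ↦ D
    C ↦ CB
  step 0 ⇒ step 1: DCD ⇒ CA·CB·CA
    D ↦ CA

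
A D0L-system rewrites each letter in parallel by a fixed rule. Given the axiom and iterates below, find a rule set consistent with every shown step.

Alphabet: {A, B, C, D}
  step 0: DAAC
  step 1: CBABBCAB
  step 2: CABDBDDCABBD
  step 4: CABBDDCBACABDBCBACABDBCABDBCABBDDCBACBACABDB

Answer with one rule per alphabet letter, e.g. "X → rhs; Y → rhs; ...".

  step 1 ⇒ step 2: CBABBCAB ⇒ CAB·D·B·D·D·CAB·B·D
    A ↦ B
    B ↦ D
    C ↦ CAB
  step 0 ⇒ step 1: DAAC ⇒ CBA·B·B·CAB
    D ↦ CBA

A->B, B->D, C->CAB, D->CBA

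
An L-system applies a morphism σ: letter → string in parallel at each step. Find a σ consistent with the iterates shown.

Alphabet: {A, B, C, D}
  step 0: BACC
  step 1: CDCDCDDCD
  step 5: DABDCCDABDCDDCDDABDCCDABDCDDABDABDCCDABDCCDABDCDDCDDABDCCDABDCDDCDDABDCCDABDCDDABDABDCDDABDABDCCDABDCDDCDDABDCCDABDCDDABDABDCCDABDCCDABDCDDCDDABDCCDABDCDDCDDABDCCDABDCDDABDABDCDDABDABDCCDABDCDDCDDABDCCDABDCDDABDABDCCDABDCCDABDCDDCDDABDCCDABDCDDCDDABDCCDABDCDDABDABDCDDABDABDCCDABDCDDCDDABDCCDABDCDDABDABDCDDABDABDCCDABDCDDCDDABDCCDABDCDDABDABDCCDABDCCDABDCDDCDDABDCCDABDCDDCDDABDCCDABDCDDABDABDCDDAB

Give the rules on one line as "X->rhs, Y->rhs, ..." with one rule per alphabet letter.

A->DC, B->C, C->DCD, D->DAB

  step 0 ⇒ step 1: BACC ⇒ C·DC·DCD·DCD
    A ↦ DC
    B ↦ C
    C ↦ DCD
    D ↦ DAB  (constrained at step 1)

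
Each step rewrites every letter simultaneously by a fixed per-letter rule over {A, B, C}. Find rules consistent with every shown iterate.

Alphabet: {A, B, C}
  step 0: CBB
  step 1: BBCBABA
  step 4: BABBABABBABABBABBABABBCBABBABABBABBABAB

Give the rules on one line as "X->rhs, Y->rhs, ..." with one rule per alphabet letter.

A->B, B->BA, C->BBC

  step 0 ⇒ step 1: CBB ⇒ BBC·BA·BA
    B ↦ BA
    C ↦ BBC
    A ↦ B  (constrained at step 1)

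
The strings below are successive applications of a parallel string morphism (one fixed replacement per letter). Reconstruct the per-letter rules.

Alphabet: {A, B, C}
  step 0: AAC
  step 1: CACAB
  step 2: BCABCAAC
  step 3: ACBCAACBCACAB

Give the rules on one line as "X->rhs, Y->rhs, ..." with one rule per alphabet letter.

A->CA, B->AC, C->B

  step 2 ⇒ step 3: BCABCAAC ⇒ AC·B·CA·AC·B·CA·CA·B
    A ↦ CA
    B ↦ AC
    C ↦ B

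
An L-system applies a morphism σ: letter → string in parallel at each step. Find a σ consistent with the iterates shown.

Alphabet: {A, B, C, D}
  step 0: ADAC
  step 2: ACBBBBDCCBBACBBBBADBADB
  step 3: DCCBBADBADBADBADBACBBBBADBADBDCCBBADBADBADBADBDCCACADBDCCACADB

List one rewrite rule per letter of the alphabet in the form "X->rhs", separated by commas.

A->DCC, B->ADB, C->BB, D->AC

  step 2 ⇒ step 3: ACBBBBDCCBBACBBBBADBADB ⇒ DCC·BB·ADB·ADB·ADB·ADB·AC·BB·BB·ADB·ADB·DCC·BB·ADB·ADB·ADB·ADB·DCC·AC·ADB·DCC·AC·ADB
    A ↦ DCC
    B ↦ ADB
    C ↦ BB
    D ↦ AC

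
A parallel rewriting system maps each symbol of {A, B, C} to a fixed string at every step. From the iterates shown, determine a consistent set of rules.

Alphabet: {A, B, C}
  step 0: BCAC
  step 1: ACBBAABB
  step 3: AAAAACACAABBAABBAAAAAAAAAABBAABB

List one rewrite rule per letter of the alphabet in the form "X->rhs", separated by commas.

  step 0 ⇒ step 1: BCAC ⇒ AC·BB·AA·BB
    A ↦ AA
    B ↦ AC
    C ↦ BB

A->AA, B->AC, C->BB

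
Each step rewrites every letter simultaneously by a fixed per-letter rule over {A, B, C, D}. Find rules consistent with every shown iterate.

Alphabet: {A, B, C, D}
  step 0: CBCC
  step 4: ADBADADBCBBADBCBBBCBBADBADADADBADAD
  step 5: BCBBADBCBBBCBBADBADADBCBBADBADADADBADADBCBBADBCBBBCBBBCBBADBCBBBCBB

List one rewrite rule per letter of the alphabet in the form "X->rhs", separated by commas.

A->BC, B->AD, C->B, D->BB

  step 4 ⇒ step 5: ADBADADBCBBADBCBBBCBBADBADADADBADAD ⇒ BC·BB·AD·BC·BB·BC·BB·AD·B·AD·AD·BC·BB·AD·B·AD·AD·AD·B·AD·AD·BC·BB·AD·BC·BB·BC·BB·BC·BB·AD·BC·BB·BC·BB
    A ↦ BC
    B ↦ AD
    C ↦ B
    D ↦ BB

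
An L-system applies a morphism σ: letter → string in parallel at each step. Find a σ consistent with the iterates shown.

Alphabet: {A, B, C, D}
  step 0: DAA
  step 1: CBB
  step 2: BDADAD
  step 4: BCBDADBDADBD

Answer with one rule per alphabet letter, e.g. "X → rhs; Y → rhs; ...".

  step 1 ⇒ step 2: CBB ⇒ BD·AD·AD
    B ↦ AD
    C ↦ BD
  step 0 ⇒ step 1: DAA ⇒ C·B·B
    A ↦ B
  step 0 ⇒ step 1: DAA ⇒ C·B·B
    D ↦ C

A->B, B->AD, C->BD, D->C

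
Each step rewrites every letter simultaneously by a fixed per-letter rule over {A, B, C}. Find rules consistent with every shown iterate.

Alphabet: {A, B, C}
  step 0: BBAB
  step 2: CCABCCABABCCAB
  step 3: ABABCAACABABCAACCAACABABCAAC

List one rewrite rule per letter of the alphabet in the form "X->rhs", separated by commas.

  step 2 ⇒ step 3: CCABCCABABCCAB ⇒ AB·AB·C·AAC·AB·AB·C·AAC·C·AAC·AB·AB·C·AAC
    A ↦ C
    B ↦ AAC
    C ↦ AB

A->C, B->AAC, C->AB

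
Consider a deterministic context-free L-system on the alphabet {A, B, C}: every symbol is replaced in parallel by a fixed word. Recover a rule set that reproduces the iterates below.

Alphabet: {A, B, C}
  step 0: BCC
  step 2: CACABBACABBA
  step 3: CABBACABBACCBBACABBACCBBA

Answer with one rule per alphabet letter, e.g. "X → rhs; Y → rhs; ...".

A->BBA, B->C, C->CA

  step 2 ⇒ step 3: CACABBACABBA ⇒ CA·BBA·CA·BBA·C·C·BBA·CA·BBA·C·C·BBA
    A ↦ BBA
    B ↦ C
    C ↦ CA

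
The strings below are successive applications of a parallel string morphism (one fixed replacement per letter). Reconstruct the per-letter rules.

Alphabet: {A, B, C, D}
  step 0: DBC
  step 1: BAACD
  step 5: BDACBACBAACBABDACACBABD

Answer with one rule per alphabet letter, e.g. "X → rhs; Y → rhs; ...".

A->B, B->AC, C->D, D->BA

  step 0 ⇒ step 1: DBC ⇒ BA·AC·D
    B ↦ AC
    C ↦ D
    D ↦ BA
    A ↦ B  (constrained at step 1)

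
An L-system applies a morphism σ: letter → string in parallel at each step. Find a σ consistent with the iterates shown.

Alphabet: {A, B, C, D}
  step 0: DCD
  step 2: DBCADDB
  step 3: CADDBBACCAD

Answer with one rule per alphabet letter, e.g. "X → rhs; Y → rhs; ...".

A->BA, B->AD, C->DB, D->C

  step 2 ⇒ step 3: DBCADDB ⇒ C·AD·DB·BA·C·C·AD
    A ↦ BA
    B ↦ AD
    C ↦ DB
    D ↦ C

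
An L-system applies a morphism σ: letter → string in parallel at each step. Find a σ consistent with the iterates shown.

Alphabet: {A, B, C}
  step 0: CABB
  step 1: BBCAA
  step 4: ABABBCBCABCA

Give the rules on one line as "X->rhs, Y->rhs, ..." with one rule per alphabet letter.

A->BC, B->A, C->B

  step 0 ⇒ step 1: CABB ⇒ B·BC·A·A
    A ↦ BC
    B ↦ A
    C ↦ B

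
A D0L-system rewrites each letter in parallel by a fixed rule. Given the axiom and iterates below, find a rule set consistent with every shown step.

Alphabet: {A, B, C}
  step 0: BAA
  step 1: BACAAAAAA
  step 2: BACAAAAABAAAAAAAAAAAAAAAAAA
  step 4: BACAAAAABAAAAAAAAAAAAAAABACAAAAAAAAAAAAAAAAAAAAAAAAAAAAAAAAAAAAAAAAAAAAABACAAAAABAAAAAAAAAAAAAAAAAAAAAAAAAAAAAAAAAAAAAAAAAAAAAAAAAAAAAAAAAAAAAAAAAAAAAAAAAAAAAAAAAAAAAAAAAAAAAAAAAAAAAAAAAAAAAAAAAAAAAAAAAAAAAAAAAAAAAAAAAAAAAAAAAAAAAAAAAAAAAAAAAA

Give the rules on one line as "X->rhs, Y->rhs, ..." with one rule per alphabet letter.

A->AAA, B->BAC, C->AAB

  step 1 ⇒ step 2: BACAAAAAA ⇒ BAC·AAA·AAB·AAA·AAA·AAA·AAA·AAA·AAA
    A ↦ AAA
    B ↦ BAC
    C ↦ AAB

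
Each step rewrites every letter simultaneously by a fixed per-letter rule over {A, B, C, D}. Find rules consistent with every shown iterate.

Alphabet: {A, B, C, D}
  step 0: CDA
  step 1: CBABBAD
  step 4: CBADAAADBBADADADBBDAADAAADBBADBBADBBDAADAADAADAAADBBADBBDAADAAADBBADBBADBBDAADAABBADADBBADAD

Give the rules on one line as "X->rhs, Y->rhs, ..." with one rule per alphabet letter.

A->AD, B->DAA, C->CBA, D->BB

  step 0 ⇒ step 1: CDA ⇒ CBA·BB·AD
    A ↦ AD
    C ↦ CBA
    D ↦ BB
    B ↦ DAA  (constrained at step 1)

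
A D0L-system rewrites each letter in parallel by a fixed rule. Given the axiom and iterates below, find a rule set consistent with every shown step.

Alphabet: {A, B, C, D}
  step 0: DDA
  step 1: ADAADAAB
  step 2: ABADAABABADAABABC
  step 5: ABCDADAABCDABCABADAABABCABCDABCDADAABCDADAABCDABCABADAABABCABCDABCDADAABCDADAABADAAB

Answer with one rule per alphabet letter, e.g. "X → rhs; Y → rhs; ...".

A->AB, B->C, C->D, D->ADA

  step 1 ⇒ step 2: ADAADAAB ⇒ AB·ADA·AB·AB·ADA·AB·AB·C
    A ↦ AB
    B ↦ C
    D ↦ ADA
    C ↦ D  (constrained at step 2)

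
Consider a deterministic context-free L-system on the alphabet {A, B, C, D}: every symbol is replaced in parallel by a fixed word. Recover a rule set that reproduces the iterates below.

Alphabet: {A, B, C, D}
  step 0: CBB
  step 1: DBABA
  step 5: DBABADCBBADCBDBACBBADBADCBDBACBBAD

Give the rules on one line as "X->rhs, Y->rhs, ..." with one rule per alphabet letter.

  step 0 ⇒ step 1: CBB ⇒ D·BA·BA
    B ↦ BA
    C ↦ D
    A ↦ D  (constrained at step 1)
    D ↦ CB  (constrained at step 1)

A->D, B->BA, C->D, D->CB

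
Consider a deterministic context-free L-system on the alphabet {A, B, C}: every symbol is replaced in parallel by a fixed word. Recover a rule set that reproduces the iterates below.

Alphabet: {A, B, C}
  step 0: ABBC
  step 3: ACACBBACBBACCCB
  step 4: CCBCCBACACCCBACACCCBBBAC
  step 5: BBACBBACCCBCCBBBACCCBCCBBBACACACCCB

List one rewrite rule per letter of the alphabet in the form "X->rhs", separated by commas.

A->CC, B->AC, C->B

  step 4 ⇒ step 5: CCBCCBACACCCBACACCCBBBAC ⇒ B·B·AC·B·B·AC·CC·B·CC·B·B·B·AC·CC·B·CC·B·B·B·AC·AC·AC·CC·B
    A ↦ CC
    B ↦ AC
    C ↦ B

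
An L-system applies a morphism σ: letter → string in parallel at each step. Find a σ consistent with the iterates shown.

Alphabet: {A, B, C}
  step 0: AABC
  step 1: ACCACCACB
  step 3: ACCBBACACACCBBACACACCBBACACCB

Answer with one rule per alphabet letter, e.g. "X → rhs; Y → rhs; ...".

  step 0 ⇒ step 1: AABC ⇒ ACC·ACC·AC·B
    A ↦ ACC
    B ↦ AC
    C ↦ B

A->ACC, B->AC, C->B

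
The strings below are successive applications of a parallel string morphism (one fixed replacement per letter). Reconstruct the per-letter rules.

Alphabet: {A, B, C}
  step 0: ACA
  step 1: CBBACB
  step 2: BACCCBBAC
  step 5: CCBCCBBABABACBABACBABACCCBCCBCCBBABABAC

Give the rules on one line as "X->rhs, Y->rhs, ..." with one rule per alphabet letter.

A->CB, B->C, C->BA

  step 1 ⇒ step 2: CBBACB ⇒ BA·C·C·CB·BA·C
    A ↦ CB
    B ↦ C
    C ↦ BA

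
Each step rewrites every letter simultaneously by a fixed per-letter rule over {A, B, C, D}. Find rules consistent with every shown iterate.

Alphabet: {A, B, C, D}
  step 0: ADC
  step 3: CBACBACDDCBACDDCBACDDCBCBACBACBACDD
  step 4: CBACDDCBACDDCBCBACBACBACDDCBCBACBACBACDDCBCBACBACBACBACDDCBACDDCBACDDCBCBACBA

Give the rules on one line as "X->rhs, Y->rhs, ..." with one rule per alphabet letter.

A->CDD, B->A, C->CB, D->CBA

  step 3 ⇒ step 4: CBACBACDDCBACDDCBACDDCBCBACBACBACDD ⇒ CB·A·CDD·CB·A·CDD·CB·CBA·CBA·CB·A·CDD·CB·CBA·CBA·CB·A·CDD·CB·CBA·CBA·CB·A·CB·A·CDD·CB·A·CDD·CB·A·CDD·CB·CBA·CBA
    A ↦ CDD
    B ↦ A
    C ↦ CB
    D ↦ CBA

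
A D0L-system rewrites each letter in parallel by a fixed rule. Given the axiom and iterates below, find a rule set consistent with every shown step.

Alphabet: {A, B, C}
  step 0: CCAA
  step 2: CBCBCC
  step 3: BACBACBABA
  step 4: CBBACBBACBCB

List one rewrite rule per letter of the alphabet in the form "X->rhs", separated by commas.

A->B, B->C, C->BA

  step 3 ⇒ step 4: BACBACBABA ⇒ C·B·BA·C·B·BA·C·B·C·B
    A ↦ B
    B ↦ C
    C ↦ BA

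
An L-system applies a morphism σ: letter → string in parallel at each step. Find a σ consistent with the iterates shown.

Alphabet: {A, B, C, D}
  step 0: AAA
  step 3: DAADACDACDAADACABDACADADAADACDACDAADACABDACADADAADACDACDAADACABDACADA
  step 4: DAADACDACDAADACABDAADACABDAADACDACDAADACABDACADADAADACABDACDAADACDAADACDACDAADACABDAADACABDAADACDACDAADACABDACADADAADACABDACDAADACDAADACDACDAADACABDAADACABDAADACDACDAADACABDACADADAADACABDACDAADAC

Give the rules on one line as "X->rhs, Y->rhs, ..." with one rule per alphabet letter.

  step 3 ⇒ step 4: DAADACDACDAADACABDACADADAADACDACDAADACABDACADADAADACDACDAADACABDACADA ⇒ DAA·DAC·DAC·DAA·DAC·AB·DAA·DAC·AB·DAA·DAC·DAC·DAA·DAC·AB·DAC·ADA·DAA·DAC·AB·DAC·DAA·DAC·DAA·DAC·DAC·DAA·DAC·AB·DAA·DAC·AB·DAA·DAC·DAC·DAA·DAC·AB·DAC·ADA·DAA·DAC·AB·DAC·DAA·DAC·DAA·DAC·DAC·DAA·DAC·AB·DAA·DAC·AB·DAA·DAC·DAC·DAA·DAC·AB·DAC·ADA·DAA·DAC·AB·DAC·DAA·DAC
    A ↦ DAC
    B ↦ ADA
    C ↦ AB
    D ↦ DAA

A->DAC, B->ADA, C->AB, D->DAA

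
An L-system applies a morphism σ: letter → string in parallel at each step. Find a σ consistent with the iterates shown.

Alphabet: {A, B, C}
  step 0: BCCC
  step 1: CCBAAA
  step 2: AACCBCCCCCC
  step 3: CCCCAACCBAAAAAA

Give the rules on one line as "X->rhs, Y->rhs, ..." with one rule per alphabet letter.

  step 2 ⇒ step 3: AACCBCCCCCC ⇒ CC·CC·A·A·CCB·A·A·A·A·A·A
    A ↦ CC
    B ↦ CCB
    C ↦ A

A->CC, B->CCB, C->A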